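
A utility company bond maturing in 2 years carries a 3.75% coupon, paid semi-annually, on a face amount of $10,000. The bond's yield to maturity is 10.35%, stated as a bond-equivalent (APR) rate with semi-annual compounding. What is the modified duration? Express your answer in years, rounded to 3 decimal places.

1.846 years

Periodic yield y = 0.05175. First find Macaulay duration:
  t   CF        PV=CF/(1+0.05175)^t    t·PV
  1       187.50       178.2743       178.2743
  2       187.50       169.5025       339.0051
  3       187.50       161.1624       483.4872
  4    10,187.50     8,325.6383    33,302.5532
  Σ                  8,834.5775    34,303.3197
P = 8,834.5775; Macaulay duration = 34,303.3197 / 8,834.5775 = 3.88285 half-year periods = 1.94142 years.
Modified duration = D_Mac / (1 + y) = 1.94142 / 1.05175 = 1.84590 years.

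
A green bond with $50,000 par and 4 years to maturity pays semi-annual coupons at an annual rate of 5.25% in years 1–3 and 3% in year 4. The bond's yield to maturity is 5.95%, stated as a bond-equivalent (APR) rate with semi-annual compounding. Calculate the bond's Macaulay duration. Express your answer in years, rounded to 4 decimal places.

Periodic yield y = 0.02975. Discount each cash flow and weight by its period:
  t   CF        PV=CF/(1+0.02975)^t    t·PV
  1     1,312.50     1,274.5812     1,274.5812
  2     1,312.50     1,237.7579     2,475.5158
  3     1,312.50     1,201.9985     3,605.9954
  4     1,312.50     1,167.2721     4,669.0884
  5     1,312.50     1,133.5490     5,667.7451
  6     1,312.50     1,100.8002     6,604.8013
  7       750.00       610.8557     4,275.9902
  8    50,750.00    40,140.3950   321,123.1598
  Σ                 47,867.2097   349,696.8773
Price P = Σ PV = 47,867.2097.
Macaulay duration = Σ(t·PV) / P = 349,696.8773 / 47,867.2097 = 7.30556 half-year periods.
In years: 7.30556 / 2 = 3.65278 years.

3.6528 years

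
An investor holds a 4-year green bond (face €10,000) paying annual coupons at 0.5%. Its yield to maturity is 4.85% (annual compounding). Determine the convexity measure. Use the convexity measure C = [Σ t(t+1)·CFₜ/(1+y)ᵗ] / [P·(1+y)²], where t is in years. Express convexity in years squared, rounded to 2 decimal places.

17.99

With y = 0.0485:
  t   CF        PV=CF/(1+0.0485)^t    t·PV        t(t+1)·PV
  1        50.00        47.6872        47.6872          95.3743
  2        50.00        45.4813        90.9627         272.8880
  3        50.00        43.3775       130.1326         520.5302
  4    10,050.00     8,315.5757    33,262.3029     166,311.5144
  Σ                  8,452.1217    33,531.0853     167,200.3069
P = 8,452.1217.
Convexity = Σ t(t+1)·PV / [P·(1+y)²] = 167,200.3069 / (8,452.1217 × 1.099352) = 17.99428.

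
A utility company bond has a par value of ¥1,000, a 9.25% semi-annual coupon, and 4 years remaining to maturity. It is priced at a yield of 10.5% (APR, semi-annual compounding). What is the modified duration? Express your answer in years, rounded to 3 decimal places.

Periodic yield y = 0.0525. First find Macaulay duration:
  t   CF        PV=CF/(1+0.0525)^t    t·PV
  1        46.25        43.9430        43.9430
  2        46.25        41.7511        83.5021
  3        46.25        39.6685       119.0054
  4        46.25        37.6898       150.7590
  5        46.25        35.8097       179.0487
  6        46.25        34.0235       204.1411
  7        46.25        32.3264       226.2846
  8     1,046.25       694.7981     5,558.3850
  Σ                    960.0100     6,565.0689
P = 960.0100; Macaulay duration = 6,565.0689 / 960.0100 = 6.83854 half-year periods = 3.41927 years.
Modified duration = D_Mac / (1 + y) = 3.41927 / 1.0525 = 3.24871 years.

3.249 years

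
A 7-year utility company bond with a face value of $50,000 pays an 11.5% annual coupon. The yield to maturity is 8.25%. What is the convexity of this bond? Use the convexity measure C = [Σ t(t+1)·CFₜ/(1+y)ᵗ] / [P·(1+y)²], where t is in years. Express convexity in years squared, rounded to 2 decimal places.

With y = 0.0825:
  t   CF        PV=CF/(1+0.0825)^t    t·PV        t(t+1)·PV
  1     5,750.00     5,311.7783     5,311.7783      10,623.5566
  2     5,750.00     4,906.9545     9,813.9091      29,441.7272
  3     5,750.00     4,532.9834    13,598.9502      54,395.8009
  4     5,750.00     4,187.5135    16,750.0542      83,750.2709
  5     5,750.00     3,868.3728    19,341.8639     116,051.1836
  6     5,750.00     3,573.5545    21,441.3272     150,089.2906
  7    55,750.00    32,007.3366   224,051.3559   1,792,410.8475
  Σ                 58,388.4937   310,309.2389   2,236,762.6773
P = 58,388.4937.
Convexity = Σ t(t+1)·PV / [P·(1+y)²] = 2,236,762.6773 / (58,388.4937 × 1.171806) = 32.69165.

32.69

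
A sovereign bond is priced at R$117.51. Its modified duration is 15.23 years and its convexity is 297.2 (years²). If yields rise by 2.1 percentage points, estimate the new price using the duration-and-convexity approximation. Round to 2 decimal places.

R$87.63

Duration effect: -D_mod·Δy = -15.23 × (+0.021) = -0.319830
Convexity effect: ½·C·(Δy)² = 0.5 × 297.2 × (0.021)² = +0.0655326
ΔP/P ≈ -0.319830 + 0.0655326 = -0.2542974
New price ≈ 117.51 × (1 - 0.2542974) = 87.627512526.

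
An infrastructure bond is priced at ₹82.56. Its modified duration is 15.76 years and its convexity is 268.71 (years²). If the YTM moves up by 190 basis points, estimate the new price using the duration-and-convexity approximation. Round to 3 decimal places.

Duration effect: -D_mod·Δy = -15.76 × (+0.019) = -0.299440
Convexity effect: ½·C·(Δy)² = 0.5 × 268.71 × (0.019)² = +0.048502155
ΔP/P ≈ -0.299440 + 0.048502155 = -0.250937845
New price ≈ 82.56 × (1 - 0.250937845) = 61.8425715168.

₹61.843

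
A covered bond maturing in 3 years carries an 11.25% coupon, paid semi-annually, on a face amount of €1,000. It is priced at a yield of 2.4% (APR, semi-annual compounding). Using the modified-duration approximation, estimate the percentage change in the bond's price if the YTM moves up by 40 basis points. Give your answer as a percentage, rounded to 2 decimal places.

-1.06%

Periodic yield y = 0.012. Modified duration first:
  t   CF        PV=CF/(1+0.012)^t    t·PV
  1        56.25        55.5830        55.5830
  2        56.25        54.9239       109.8478
  3        56.25        54.2726       162.8179
  4        56.25        53.6291       214.5164
  5        56.25        52.9932       264.9659
  6     1,056.25       983.2946     5,899.7675
  Σ                  1,254.6964     6,707.4985
P = 1,254.6964; D_Mac = 5.34591 half-year periods = 2.67296 yrs; D_mod = 2.67296/(1+0.012) = 2.64126 yrs.
ΔP/P ≈ -D_mod · Δy = -2.64126 × (+0.004) = -0.010565 = -1.0565%.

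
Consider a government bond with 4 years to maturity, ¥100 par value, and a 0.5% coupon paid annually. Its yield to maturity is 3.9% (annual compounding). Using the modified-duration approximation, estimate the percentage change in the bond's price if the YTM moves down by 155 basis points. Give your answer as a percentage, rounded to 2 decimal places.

+5.92%

Periodic yield y = 0.039. Modified duration first:
  t   CF        PV=CF/(1+0.039)^t    t·PV
  1         0.50         0.4812         0.4812
  2         0.50         0.4632         0.9263
  3         0.50         0.4458         1.3373
  4       100.50        86.2390       344.9561
  Σ                     87.6292       347.7010
P = 87.6292; D_Mac = 3.96787 yrs; D_mod = 3.96787/(1+0.039) = 3.81893 yrs.
ΔP/P ≈ -D_mod · Δy = -3.81893 × (-0.0155) = +0.059193 = +5.9193%.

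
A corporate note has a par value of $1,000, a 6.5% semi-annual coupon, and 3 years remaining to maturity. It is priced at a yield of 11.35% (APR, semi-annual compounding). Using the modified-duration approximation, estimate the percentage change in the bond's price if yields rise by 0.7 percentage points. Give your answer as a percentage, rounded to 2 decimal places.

Periodic yield y = 0.05675. Modified duration first:
  t   CF        PV=CF/(1+0.05675)^t    t·PV
  1        32.50        30.7547        30.7547
  2        32.50        29.1031        58.2061
  3        32.50        27.5402        82.6205
  4        32.50        26.0612       104.2448
  5        32.50        24.6616       123.3082
  6     1,032.50       741.4067     4,448.4404
  Σ                    879.5275     4,847.5747
P = 879.5275; D_Mac = 5.51157 half-year periods = 2.75578 yrs; D_mod = 2.75578/(1+0.05675) = 2.60779 yrs.
ΔP/P ≈ -D_mod · Δy = -2.60779 × (+0.007) = -0.018255 = -1.8255%.

-1.83%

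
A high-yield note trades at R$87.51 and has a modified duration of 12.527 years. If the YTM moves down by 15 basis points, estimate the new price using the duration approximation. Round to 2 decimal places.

R$89.15

Duration approximation: ΔP/P ≈ -D_mod · Δy = -12.527 × (-0.0015) = +0.0187905.
New price ≈ 87.51 × (1 + 0.0187905) = 89.154356655.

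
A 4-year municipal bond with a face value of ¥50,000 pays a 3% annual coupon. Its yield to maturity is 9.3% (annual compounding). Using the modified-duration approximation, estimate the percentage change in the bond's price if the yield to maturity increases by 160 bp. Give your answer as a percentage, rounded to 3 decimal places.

-5.570%

Periodic yield y = 0.093. Modified duration first:
  t   CF        PV=CF/(1+0.093)^t    t·PV
  1     1,500.00     1,372.3696     1,372.3696
  2     1,500.00     1,255.5989     2,511.1978
  3     1,500.00     1,148.7639     3,446.2917
  4    51,500.00    36,084.9893   144,339.9573
  Σ                 39,861.7218   151,669.8165
P = 39,861.7218; D_Mac = 3.80490 yrs; D_mod = 3.80490/(1+0.093) = 3.48115 yrs.
ΔP/P ≈ -D_mod · Δy = -3.48115 × (+0.016) = -0.055698 = -5.5698%.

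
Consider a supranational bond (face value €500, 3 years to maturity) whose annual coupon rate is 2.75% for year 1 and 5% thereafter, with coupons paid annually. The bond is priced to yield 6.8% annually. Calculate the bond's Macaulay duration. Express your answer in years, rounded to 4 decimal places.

Periodic yield y = 0.068. Discount each cash flow and weight by its year:
  t   CF        PV=CF/(1+0.068)^t    t·PV
  1        13.75        12.8745        12.8745
  2        25.00        21.9178        43.8357
  3       525.00       430.9685     1,292.9056
  Σ                    465.7609     1,349.6157
Price P = Σ PV = 465.7609.
Macaulay duration = Σ(t·PV) / P = 1,349.6157 / 465.7609 = 2.89766 years.

2.8977 years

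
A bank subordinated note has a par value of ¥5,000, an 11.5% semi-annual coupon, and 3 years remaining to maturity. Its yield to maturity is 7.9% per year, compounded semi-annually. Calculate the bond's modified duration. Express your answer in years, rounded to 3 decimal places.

2.539 years

Periodic yield y = 0.0395. First find Macaulay duration:
  t   CF        PV=CF/(1+0.0395)^t    t·PV
  1       287.50       276.5753       276.5753
  2       287.50       266.0657       532.1314
  3       287.50       255.9554       767.8663
  4       287.50       246.2294       984.9175
  5       287.50       236.8729     1,184.3645
  6     5,287.50     4,190.8626    25,145.1754
  Σ                  5,472.5612    28,891.0304
P = 5,472.5612; Macaulay duration = 28,891.0304 / 5,472.5612 = 5.27925 half-year periods = 2.63963 years.
Modified duration = D_Mac / (1 + y) = 2.63963 / 1.0395 = 2.53932 years.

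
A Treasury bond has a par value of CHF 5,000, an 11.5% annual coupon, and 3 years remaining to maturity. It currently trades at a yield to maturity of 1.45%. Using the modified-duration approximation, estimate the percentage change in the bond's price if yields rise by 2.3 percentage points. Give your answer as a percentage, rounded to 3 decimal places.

-6.208%

Periodic yield y = 0.0145. Modified duration first:
  t   CF        PV=CF/(1+0.0145)^t    t·PV
  1       575.00       566.7817       566.7817
  2       575.00       558.6808     1,117.3616
  3     5,575.00     5,339.3540    16,018.0621
  Σ                  6,464.8165    17,702.2053
P = 6,464.8165; D_Mac = 2.73824 yrs; D_mod = 2.73824/(1+0.0145) = 2.69910 yrs.
ΔP/P ≈ -D_mod · Δy = -2.69910 × (+0.023) = -0.062079 = -6.2079%.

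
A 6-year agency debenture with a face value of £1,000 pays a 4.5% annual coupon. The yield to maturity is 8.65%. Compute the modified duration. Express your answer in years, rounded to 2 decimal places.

4.89 years

Periodic yield y = 0.0865. First find Macaulay duration:
  t   CF        PV=CF/(1+0.0865)^t    t·PV
  1        45.00        41.4174        41.4174
  2        45.00        38.1200        76.2400
  3        45.00        35.0851       105.2554
  4        45.00        32.2919       129.1676
  5        45.00        29.7210       148.6052
  6     1,045.00       635.2401     3,811.4406
  Σ                    811.8756     4,312.1262
P = 811.8756; Macaulay duration = 4,312.1262 / 811.8756 = 5.31131 years.
Modified duration = D_Mac / (1 + y) = 5.31131 / 1.0865 = 4.88846 years.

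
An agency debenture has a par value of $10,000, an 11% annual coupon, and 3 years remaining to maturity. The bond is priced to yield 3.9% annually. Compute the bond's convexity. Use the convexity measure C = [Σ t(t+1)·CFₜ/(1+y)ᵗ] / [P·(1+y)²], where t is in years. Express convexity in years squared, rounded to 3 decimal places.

9.824

With y = 0.039:
  t   CF        PV=CF/(1+0.039)^t    t·PV        t(t+1)·PV
  1     1,100.00     1,058.7103     1,058.7103       2,117.4206
  2     1,100.00     1,018.9705     2,037.9409       6,113.8227
  3    11,100.00     9,896.3794    29,689.1382     118,756.5527
  Σ                 11,974.0601    32,785.7894     126,987.7960
P = 11,974.0601.
Convexity = Σ t(t+1)·PV / [P·(1+y)²] = 126,987.7960 / (11,974.0601 × 1.079521) = 9.82402.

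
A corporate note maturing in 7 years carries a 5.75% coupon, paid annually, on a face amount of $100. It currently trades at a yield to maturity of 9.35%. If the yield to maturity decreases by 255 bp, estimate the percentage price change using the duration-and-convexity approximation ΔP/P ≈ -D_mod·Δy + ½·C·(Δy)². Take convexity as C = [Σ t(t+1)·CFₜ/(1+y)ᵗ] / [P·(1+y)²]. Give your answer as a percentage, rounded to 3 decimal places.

With y = 0.0935:
  t   CF        PV=CF/(1+0.0935)^t    t·PV        t(t+1)·PV
  1         5.75         5.2583         5.2583          10.5167
  2         5.75         4.8087         9.6175          28.8524
  3         5.75         4.3976        13.1927          52.7707
  4         5.75         4.0215        16.0862          80.4309
  5         5.75         3.6777        18.3884         110.3304
  6         5.75         3.3632        20.1793         141.2552
  7       105.75        56.5651       395.9560       3,167.6478
  Σ                     82.0922       478.6783       3,591.8040
P = 82.0922; D_Mac = 5.83098 yrs; D_mod = 5.33240 yrs; C = 36.59090.
Duration effect: -5.33240 × (-0.0255) = +0.135976
Convexity effect: 0.5 × 36.59090 × (-0.0255)² = +0.0118966
ΔP/P ≈ +0.135976 + 0.0118966 = +0.147873 = +14.7873%.

+14.787%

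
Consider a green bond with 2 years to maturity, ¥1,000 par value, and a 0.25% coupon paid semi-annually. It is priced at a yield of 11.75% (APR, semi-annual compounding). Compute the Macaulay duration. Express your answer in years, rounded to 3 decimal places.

Periodic yield y = 0.05875. Discount each cash flow and weight by its period:
  t   CF        PV=CF/(1+0.05875)^t    t·PV
  1         1.25         1.1806         1.1806
  2         1.25         1.1151         2.2302
  3         1.25         1.0532         3.1597
  4     1,001.25       796.8358     3,187.3432
  Σ                    800.1848     3,193.9138
Price P = Σ PV = 800.1848.
Macaulay duration = Σ(t·PV) / P = 3,193.9138 / 800.1848 = 3.99147 half-year periods.
In years: 3.99147 / 2 = 1.99574 years.

1.996 years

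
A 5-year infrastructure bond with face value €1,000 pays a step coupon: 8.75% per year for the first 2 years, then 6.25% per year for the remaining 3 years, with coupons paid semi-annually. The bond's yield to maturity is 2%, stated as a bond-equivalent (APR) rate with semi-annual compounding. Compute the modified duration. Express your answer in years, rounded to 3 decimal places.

Periodic yield y = 0.01. First find Macaulay duration:
  t   CF        PV=CF/(1+0.01)^t    t·PV
  1        43.75        43.3168        43.3168
  2        43.75        42.8880        85.7759
  3        43.75        42.4633       127.3900
  4        43.75        42.0429       168.1716
  5        31.25        29.7333       148.6665
  6        31.25        29.4389       176.6335
  7        31.25        29.1474       204.0321
  8        31.25        28.8589       230.8708
  9        31.25        28.5731       257.1581
  10    1,031.25       933.5772     9,335.7717
  Σ                  1,250.0398    10,777.7869
P = 1,250.0398; Macaulay duration = 10,777.7869 / 1,250.0398 = 8.62196 half-year periods = 4.31098 years.
Modified duration = D_Mac / (1 + y) = 4.31098 / 1.01 = 4.26829 years.

4.268 years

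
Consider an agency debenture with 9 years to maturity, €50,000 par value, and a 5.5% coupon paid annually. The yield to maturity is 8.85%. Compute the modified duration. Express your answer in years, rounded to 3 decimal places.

6.527 years

Periodic yield y = 0.0885. First find Macaulay duration:
  t   CF        PV=CF/(1+0.0885)^t    t·PV
  1     2,750.00     2,526.4125     2,526.4125
  2     2,750.00     2,321.0037     4,642.0073
  3     2,750.00     2,132.2955     6,396.8865
  4     2,750.00     1,958.9302     7,835.7208
  5     2,750.00     1,799.6603     8,998.3013
  6     2,750.00     1,653.3397     9,920.0382
  7     2,750.00     1,518.9157    10,632.4096
  8     2,750.00     1,395.4209    11,163.3673
  9    52,750.00    24,590.4549   221,314.0945
  Σ                 39,896.4333   283,429.2380
P = 39,896.4333; Macaulay duration = 283,429.2380 / 39,896.4333 = 7.10412 years.
Modified duration = D_Mac / (1 + y) = 7.10412 / 1.0885 = 6.52653 years.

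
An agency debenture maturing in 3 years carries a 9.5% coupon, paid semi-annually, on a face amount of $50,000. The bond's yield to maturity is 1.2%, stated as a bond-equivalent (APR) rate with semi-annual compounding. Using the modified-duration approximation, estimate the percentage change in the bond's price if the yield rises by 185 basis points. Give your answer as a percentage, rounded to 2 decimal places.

-5.00%

Periodic yield y = 0.006. Modified duration first:
  t   CF        PV=CF/(1+0.006)^t    t·PV
  1     2,375.00     2,360.8350     2,360.8350
  2     2,375.00     2,346.7545     4,693.5089
  3     2,375.00     2,332.7579     6,998.2737
  4     2,375.00     2,318.8448     9,275.3794
  5     2,375.00     2,305.0148    11,525.0738
  6    52,375.00    50,528.4704   303,170.8225
  Σ                 62,192.6774   338,023.8934
P = 62,192.6774; D_Mac = 5.43511 half-year periods = 2.71755 yrs; D_mod = 2.71755/(1+0.006) = 2.70135 yrs.
ΔP/P ≈ -D_mod · Δy = -2.70135 × (+0.0185) = -0.049975 = -4.9975%.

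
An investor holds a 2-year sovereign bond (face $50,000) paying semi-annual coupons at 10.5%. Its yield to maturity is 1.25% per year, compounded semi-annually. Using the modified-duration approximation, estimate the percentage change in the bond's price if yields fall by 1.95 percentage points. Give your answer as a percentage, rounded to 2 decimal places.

+3.62%

Periodic yield y = 0.00625. Modified duration first:
  t   CF        PV=CF/(1+0.00625)^t    t·PV
  1     2,625.00     2,608.6957     2,608.6957
  2     2,625.00     2,592.4926     5,184.9851
  3     2,625.00     2,576.3901     7,729.1704
  4    52,625.00    51,329.6775   205,318.7099
  Σ                 59,107.2558   220,841.5611
P = 59,107.2558; D_Mac = 3.73629 half-year periods = 1.86814 yrs; D_mod = 1.86814/(1+0.00625) = 1.85654 yrs.
ΔP/P ≈ -D_mod · Δy = -1.85654 × (-0.0195) = +0.036203 = +3.6203%.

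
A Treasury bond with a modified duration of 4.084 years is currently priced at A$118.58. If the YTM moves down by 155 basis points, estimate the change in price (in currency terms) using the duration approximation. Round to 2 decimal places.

+A$7.51

Duration approximation: ΔP/P ≈ -D_mod · Δy = -4.084 × (-0.0155) = +0.063302.
ΔP ≈ 118.58 × (+0.063302) = +7.50635116.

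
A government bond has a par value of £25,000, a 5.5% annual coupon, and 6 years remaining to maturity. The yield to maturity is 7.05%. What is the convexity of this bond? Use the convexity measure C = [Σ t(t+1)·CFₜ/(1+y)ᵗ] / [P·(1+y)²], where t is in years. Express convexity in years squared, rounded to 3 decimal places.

With y = 0.0705:
  t   CF        PV=CF/(1+0.0705)^t    t·PV        t(t+1)·PV
  1     1,375.00     1,284.4465     1,284.4465       2,568.8930
  2     1,375.00     1,199.8566     2,399.7133       7,199.1398
  3     1,375.00     1,120.8376     3,362.5127      13,450.0509
  4     1,375.00     1,047.0225     4,188.0900      20,940.4499
  5     1,375.00       978.0687     4,890.3433      29,342.0596
  6    26,375.00    17,525.5816   105,153.4894     736,074.4259
  Σ                 23,155.8134   121,278.5952     809,575.0191
P = 23,155.8134.
Convexity = Σ t(t+1)·PV / [P·(1+y)²] = 809,575.0191 / (23,155.8134 × 1.145970) = 30.50870.

30.509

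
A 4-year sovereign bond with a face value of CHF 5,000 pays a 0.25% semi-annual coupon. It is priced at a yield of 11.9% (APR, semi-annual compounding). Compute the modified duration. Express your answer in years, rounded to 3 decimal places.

3.753 years

Periodic yield y = 0.0595. First find Macaulay duration:
  t   CF        PV=CF/(1+0.0595)^t    t·PV
  1         6.25         5.8990         5.8990
  2         6.25         5.5677        11.1355
  3         6.25         5.2551        15.7652
  4         6.25         4.9599        19.8397
  5         6.25         4.6814        23.4070
  6         6.25         4.4185        26.5110
  7         6.25         4.1704        29.1925
  8     5,006.25     3,152.8611    25,222.8892
  Σ                  3,187.8131    25,354.6390
P = 3,187.8131; Macaulay duration = 25,354.6390 / 3,187.8131 = 7.95362 half-year periods = 3.97681 years.
Modified duration = D_Mac / (1 + y) = 3.97681 / 1.0595 = 3.75348 years.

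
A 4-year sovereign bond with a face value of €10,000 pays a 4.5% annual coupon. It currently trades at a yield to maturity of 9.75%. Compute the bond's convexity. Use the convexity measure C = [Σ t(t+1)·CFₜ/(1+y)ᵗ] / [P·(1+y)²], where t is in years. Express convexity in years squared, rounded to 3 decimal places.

With y = 0.0975:
  t   CF        PV=CF/(1+0.0975)^t    t·PV        t(t+1)·PV
  1       450.00       410.0228       410.0228         820.0456
  2       450.00       373.5971       747.1941       2,241.5824
  3       450.00       340.4073     1,021.2220       4,084.8882
  4    10,450.00     7,202.7472    28,810.9890     144,054.9448
  Σ                  8,326.7744    30,989.4279     151,201.4610
P = 8,326.7744.
Convexity = Σ t(t+1)·PV / [P·(1+y)²] = 151,201.4610 / (8,326.7744 × 1.204506) = 15.07544.

15.075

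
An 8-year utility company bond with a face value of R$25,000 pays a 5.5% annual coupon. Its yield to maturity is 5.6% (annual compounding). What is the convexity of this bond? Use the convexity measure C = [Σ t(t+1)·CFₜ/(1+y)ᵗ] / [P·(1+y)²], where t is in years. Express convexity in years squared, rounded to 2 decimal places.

50.53

With y = 0.056:
  t   CF        PV=CF/(1+0.056)^t    t·PV        t(t+1)·PV
  1     1,375.00     1,302.0833     1,302.0833       2,604.1667
  2     1,375.00     1,233.0335     2,466.0669       7,398.2008
  3     1,375.00     1,167.6453     3,502.9360      14,011.7439
  4     1,375.00     1,105.7247     4,422.8989      22,114.4947
  5     1,375.00     1,047.0878     5,235.4391      31,412.6346
  6     1,375.00       991.5604     5,949.3626      41,645.5382
  7     1,375.00       938.9777     6,572.8438      52,582.7503
  8    26,375.00    17,056.1546   136,449.2364   1,228,043.1279
  Σ                 24,842.2673   165,900.8671   1,399,812.6570
P = 24,842.2673.
Convexity = Σ t(t+1)·PV / [P·(1+y)²] = 1,399,812.6570 / (24,842.2673 × 1.115136) = 50.53018.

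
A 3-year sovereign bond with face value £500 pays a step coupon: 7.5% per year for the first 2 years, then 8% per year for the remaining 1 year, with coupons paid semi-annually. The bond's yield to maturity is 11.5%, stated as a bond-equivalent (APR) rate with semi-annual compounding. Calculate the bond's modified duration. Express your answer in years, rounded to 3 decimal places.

2.577 years

Periodic yield y = 0.0575. First find Macaulay duration:
  t   CF        PV=CF/(1+0.0575)^t    t·PV
  1        18.75        17.7305        17.7305
  2        18.75        16.7664        33.5329
  3        18.75        15.8548        47.5643
  4        18.75        14.9927        59.9708
  5        20.00        15.1227        75.6133
  6       520.00       371.8100     2,230.8601
  Σ                    452.2771     2,465.2719
P = 452.2771; Macaulay duration = 2,465.2719 / 452.2771 = 5.45080 half-year periods = 2.72540 years.
Modified duration = D_Mac / (1 + y) = 2.72540 / 1.0575 = 2.57721 years.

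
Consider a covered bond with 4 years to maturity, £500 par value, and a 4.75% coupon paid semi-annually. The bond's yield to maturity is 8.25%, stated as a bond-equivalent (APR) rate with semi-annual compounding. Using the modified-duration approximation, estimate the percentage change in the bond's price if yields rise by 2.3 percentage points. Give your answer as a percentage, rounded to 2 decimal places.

Periodic yield y = 0.04125. Modified duration first:
  t   CF        PV=CF/(1+0.04125)^t    t·PV
  1       11.875        11.4046        11.4046
  2       11.875        10.9528        21.9055
  3       11.875        10.5189        31.5566
  4       11.875        10.1021        40.4086
  5       11.875         9.7019        48.5097
  6       11.875         9.3176        55.9055
  7       11.875         8.9485        62.6393
  8      511.875       370.4451     2,963.5605
  Σ                    441.3914     3,235.8902
P = 441.3914; D_Mac = 7.33111 half-year periods = 3.66556 yrs; D_mod = 3.66556/(1+0.04125) = 3.52034 yrs.
ΔP/P ≈ -D_mod · Δy = -3.52034 × (+0.023) = -0.080968 = -8.0968%.

-8.10%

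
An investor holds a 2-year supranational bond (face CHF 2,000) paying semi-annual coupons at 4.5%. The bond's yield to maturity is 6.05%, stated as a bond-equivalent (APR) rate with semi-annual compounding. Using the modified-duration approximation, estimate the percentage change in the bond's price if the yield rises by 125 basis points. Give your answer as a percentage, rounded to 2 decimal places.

Periodic yield y = 0.03025. Modified duration first:
  t   CF        PV=CF/(1+0.03025)^t    t·PV
  1        45.00        43.6787        43.6787
  2        45.00        42.3962        84.7925
  3        45.00        41.1514       123.4542
  4     2,045.00     1,815.1930     7,260.7722
  Σ                  1,942.4194     7,512.6976
P = 1,942.4194; D_Mac = 3.86770 half-year periods = 1.93385 yrs; D_mod = 1.93385/(1+0.03025) = 1.87707 yrs.
ΔP/P ≈ -D_mod · Δy = -1.87707 × (+0.0125) = -0.023463 = -2.3463%.

-2.35%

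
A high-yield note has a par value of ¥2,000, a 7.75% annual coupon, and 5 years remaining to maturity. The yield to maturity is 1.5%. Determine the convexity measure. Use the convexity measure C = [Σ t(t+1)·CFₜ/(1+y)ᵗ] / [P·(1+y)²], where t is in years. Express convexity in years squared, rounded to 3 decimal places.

24.630

With y = 0.015:
  t   CF        PV=CF/(1+0.015)^t    t·PV        t(t+1)·PV
  1       155.00       152.7094       152.7094         305.4187
  2       155.00       150.4526       300.9051         902.7154
  3       155.00       148.2291       444.6874       1,778.7496
  4       155.00       146.0386       584.1542       2,920.7711
  5     2,155.00     2,000.4010    10,002.0050      60,012.0300
  Σ                  2,597.8306    11,484.4611      65,919.6849
P = 2,597.8306.
Convexity = Σ t(t+1)·PV / [P·(1+y)²] = 65,919.6849 / (2,597.8306 × 1.030225) = 24.63044.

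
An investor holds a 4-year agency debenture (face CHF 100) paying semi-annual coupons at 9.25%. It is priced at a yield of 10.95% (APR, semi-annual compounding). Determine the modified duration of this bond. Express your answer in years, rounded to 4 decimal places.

3.2371 years

Periodic yield y = 0.05475. First find Macaulay duration:
  t   CF        PV=CF/(1+0.05475)^t    t·PV
  1        4.625         4.3849         4.3849
  2        4.625         4.1573         8.3146
  3        4.625         3.9415        11.8245
  4        4.625         3.7369        14.9477
  5        4.625         3.5429        17.7147
  6        4.625         3.3590        20.1542
  7        4.625         3.1847        22.2927
  8      104.625        68.3029       546.4233
  Σ                     94.6102       646.0567
P = 94.6102; Macaulay duration = 646.0567 / 94.6102 = 6.82861 half-year periods = 3.41431 years.
Modified duration = D_Mac / (1 + y) = 3.41431 / 1.05475 = 3.23708 years.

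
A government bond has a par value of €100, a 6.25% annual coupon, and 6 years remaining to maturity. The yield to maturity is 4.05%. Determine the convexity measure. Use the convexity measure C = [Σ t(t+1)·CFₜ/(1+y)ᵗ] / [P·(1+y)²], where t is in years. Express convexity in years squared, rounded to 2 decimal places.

32.22

With y = 0.0405:
  t   CF        PV=CF/(1+0.0405)^t    t·PV        t(t+1)·PV
  1         6.25         6.0067         6.0067          12.0135
  2         6.25         5.7729        11.5458          34.6375
  3         6.25         5.5482        16.6447          66.5787
  4         6.25         5.3323        21.3291         106.6453
  5         6.25         5.1247        25.6236         153.7414
  6       106.25        83.7291       502.3746       3,516.6223
  Σ                    111.5140       583.5245       3,890.2386
P = 111.5140.
Convexity = Σ t(t+1)·PV / [P·(1+y)²] = 3,890.2386 / (111.5140 × 1.082640) = 32.22277.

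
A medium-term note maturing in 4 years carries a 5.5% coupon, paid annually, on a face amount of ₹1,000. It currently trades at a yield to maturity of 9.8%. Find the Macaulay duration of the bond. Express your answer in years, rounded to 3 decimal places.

3.672 years

Periodic yield y = 0.098. Discount each cash flow and weight by its year:
  t   CF        PV=CF/(1+0.098)^t    t·PV
  1        55.00        50.0911        50.0911
  2        55.00        45.6203        91.2406
  3        55.00        41.5485       124.6456
  4     1,055.00       725.8437     2,903.3747
  Σ                    863.1036     3,169.3520
Price P = Σ PV = 863.1036.
Macaulay duration = Σ(t·PV) / P = 3,169.3520 / 863.1036 = 3.67204 years.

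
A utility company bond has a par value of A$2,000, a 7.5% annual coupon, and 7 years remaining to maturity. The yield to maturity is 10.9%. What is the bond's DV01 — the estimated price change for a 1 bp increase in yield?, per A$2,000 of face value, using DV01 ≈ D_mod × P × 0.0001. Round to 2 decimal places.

Periodic yield y = 0.109.
  t   CF        PV=CF/(1+0.109)^t    t·PV
  1       150.00       135.2570       135.2570
  2       150.00       121.9630       243.9260
  3       150.00       109.9757       329.9270
  4       150.00        99.1665       396.6661
  5       150.00        89.4198       447.0988
  6       150.00        80.6310       483.7859
  7     2,150.00     1,042.1198     7,294.8384
  Σ                  1,678.5327     9,331.4993
P = 1,678.5327; D_Mac = 5.55932 yrs; D_mod = 5.01291 yrs.
DV01 ≈ 5.01291 × 1,678.5327 × 0.0001 = 0.841434.

A$0.84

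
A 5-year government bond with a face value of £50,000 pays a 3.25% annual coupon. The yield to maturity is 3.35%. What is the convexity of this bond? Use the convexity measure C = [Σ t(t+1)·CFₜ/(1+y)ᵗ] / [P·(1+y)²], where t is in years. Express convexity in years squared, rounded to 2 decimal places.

25.81

With y = 0.0335:
  t   CF        PV=CF/(1+0.0335)^t    t·PV        t(t+1)·PV
  1     1,625.00     1,572.3270     1,572.3270       3,144.6541
  2     1,625.00     1,521.3614     3,042.7229       9,128.1686
  3     1,625.00     1,472.0478     4,416.1435      17,664.5740
  4     1,625.00     1,424.3327     5,697.3308      28,486.6538
  5    51,625.00    43,783.2161   218,916.0807   1,313,496.4839
  Σ                 49,773.2851   233,644.6048   1,371,920.5344
P = 49,773.2851.
Convexity = Σ t(t+1)·PV / [P·(1+y)²] = 1,371,920.5344 / (49,773.2851 × 1.068122) = 25.80546.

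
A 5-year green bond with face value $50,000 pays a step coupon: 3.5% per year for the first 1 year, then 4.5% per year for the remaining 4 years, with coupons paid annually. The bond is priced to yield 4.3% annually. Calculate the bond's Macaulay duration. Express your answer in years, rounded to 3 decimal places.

4.624 years

Periodic yield y = 0.043. Discount each cash flow and weight by its year:
  t   CF        PV=CF/(1+0.043)^t    t·PV
  1     1,750.00     1,677.8523     1,677.8523
  2     2,250.00     2,068.3018     4,136.6035
  3     2,250.00     1,983.0314     5,949.0942
  4     2,250.00     1,901.2765     7,605.1061
  5    52,250.00    42,331.6067   211,658.0336
  Σ                 49,962.0688   231,026.6897
Price P = Σ PV = 49,962.0688.
Macaulay duration = Σ(t·PV) / P = 231,026.6897 / 49,962.0688 = 4.62404 years.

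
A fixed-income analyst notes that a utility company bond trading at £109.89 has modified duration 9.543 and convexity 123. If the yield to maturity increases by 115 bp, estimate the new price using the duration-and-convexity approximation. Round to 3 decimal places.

£98.724

Duration effect: -D_mod·Δy = -9.543 × (+0.0115) = -0.1097445
Convexity effect: ½·C·(Δy)² = 0.5 × 123 × (0.0115)² = +0.008133375
ΔP/P ≈ -0.1097445 + 0.008133375 = -0.101611125
New price ≈ 109.89 × (1 - 0.101611125) = 98.72395347375.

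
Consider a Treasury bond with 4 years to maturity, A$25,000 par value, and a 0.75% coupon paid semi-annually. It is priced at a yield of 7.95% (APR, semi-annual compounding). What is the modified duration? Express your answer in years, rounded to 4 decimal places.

Periodic yield y = 0.03975. First find Macaulay duration:
  t   CF        PV=CF/(1+0.03975)^t    t·PV
  1        93.75        90.1659        90.1659
  2        93.75        86.7188       173.4377
  3        93.75        83.4035       250.2106
  4        93.75        80.2150       320.8600
  5        93.75        77.1483       385.7417
  6        93.75        74.1989       445.1936
  7        93.75        71.3623       499.5360
  8    25,093.75    18,371.0566   146,968.4526
  Σ                 18,934.2694   149,133.5982
P = 18,934.2694; Macaulay duration = 149,133.5982 / 18,934.2694 = 7.87639 half-year periods = 3.93819 years.
Modified duration = D_Mac / (1 + y) = 3.93819 / 1.03975 = 3.78763 years.

3.7876 years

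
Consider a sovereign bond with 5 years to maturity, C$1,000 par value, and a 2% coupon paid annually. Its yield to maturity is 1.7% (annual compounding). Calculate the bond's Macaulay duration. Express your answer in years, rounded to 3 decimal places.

Periodic yield y = 0.017. Discount each cash flow and weight by its year:
  t   CF        PV=CF/(1+0.017)^t    t·PV
  1        20.00        19.6657        19.6657
  2        20.00        19.3370        38.6739
  3        20.00        19.0137        57.0412
  4        20.00        18.6959        74.7836
  5     1,020.00       937.5521     4,687.7605
  Σ                  1,014.2643     4,877.9248
Price P = Σ PV = 1,014.2643.
Macaulay duration = Σ(t·PV) / P = 4,877.9248 / 1,014.2643 = 4.80932 years.

4.809 years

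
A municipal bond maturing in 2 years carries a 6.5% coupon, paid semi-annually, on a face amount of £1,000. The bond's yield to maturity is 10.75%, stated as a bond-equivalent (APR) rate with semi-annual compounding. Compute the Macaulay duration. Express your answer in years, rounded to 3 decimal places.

1.903 years

Periodic yield y = 0.05375. Discount each cash flow and weight by its period:
  t   CF        PV=CF/(1+0.05375)^t    t·PV
  1        32.50        30.8422        30.8422
  2        32.50        29.2690        58.5380
  3        32.50        27.7761        83.3282
  4     1,032.50       837.4130     3,349.6521
  Σ                    925.3003     3,522.3605
Price P = Σ PV = 925.3003.
Macaulay duration = Σ(t·PV) / P = 3,522.3605 / 925.3003 = 3.80672 half-year periods.
In years: 3.80672 / 2 = 1.90336 years.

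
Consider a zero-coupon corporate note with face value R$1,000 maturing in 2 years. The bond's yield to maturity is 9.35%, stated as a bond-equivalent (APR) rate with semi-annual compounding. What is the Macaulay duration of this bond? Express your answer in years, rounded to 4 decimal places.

A zero-coupon bond has a single cash flow at maturity, so its Macaulay duration equals its maturity: 2 years.
(Equivalently: 4 semi-annual periods ÷ 2 = 2 years.)

2.0000 years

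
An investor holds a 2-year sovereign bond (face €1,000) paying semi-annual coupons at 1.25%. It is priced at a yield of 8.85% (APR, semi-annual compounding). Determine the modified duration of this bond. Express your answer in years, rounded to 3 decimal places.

1.896 years

Periodic yield y = 0.04425. First find Macaulay duration:
  t   CF        PV=CF/(1+0.04425)^t    t·PV
  1         6.25         5.9852         5.9852
  2         6.25         5.7315        11.4631
  3         6.25         5.4887        16.4660
  4     1,006.25       846.2291     3,384.9164
  Σ                    863.4345     3,418.8306
P = 863.4345; Macaulay duration = 3,418.8306 / 863.4345 = 3.95957 half-year periods = 1.97979 years.
Modified duration = D_Mac / (1 + y) = 1.97979 / 1.04425 = 1.89589 years.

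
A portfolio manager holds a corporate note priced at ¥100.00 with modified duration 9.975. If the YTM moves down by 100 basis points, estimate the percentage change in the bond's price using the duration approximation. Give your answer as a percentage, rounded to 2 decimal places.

+9.98%

Duration approximation: ΔP/P ≈ -D_mod · Δy = -9.975 × (-0.01) = +0.099750.
As a percentage: +9.9750%.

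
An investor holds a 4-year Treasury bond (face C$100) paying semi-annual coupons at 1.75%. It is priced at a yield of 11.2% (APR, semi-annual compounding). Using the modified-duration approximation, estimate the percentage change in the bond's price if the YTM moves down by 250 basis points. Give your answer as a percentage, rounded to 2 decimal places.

+9.12%

Periodic yield y = 0.056. Modified duration first:
  t   CF        PV=CF/(1+0.056)^t    t·PV
  1        0.875         0.8286         0.8286
  2        0.875         0.7847         1.5693
  3        0.875         0.7430         2.2291
  4        0.875         0.7036         2.8146
  5        0.875         0.6663         3.3316
  6        0.875         0.6310         3.7860
  7        0.875         0.5975         4.1827
  8      100.875        65.2337       521.8698
  Σ                     70.1885       540.6118
P = 70.1885; D_Mac = 7.70228 half-year periods = 3.85114 yrs; D_mod = 3.85114/(1+0.056) = 3.64691 yrs.
ΔP/P ≈ -D_mod · Δy = -3.64691 × (-0.025) = +0.091173 = +9.1173%.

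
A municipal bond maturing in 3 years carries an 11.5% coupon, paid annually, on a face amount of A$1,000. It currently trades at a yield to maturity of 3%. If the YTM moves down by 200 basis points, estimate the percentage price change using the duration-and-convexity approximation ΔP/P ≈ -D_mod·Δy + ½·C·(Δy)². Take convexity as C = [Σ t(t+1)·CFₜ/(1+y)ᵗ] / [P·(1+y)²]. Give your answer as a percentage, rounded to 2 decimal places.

+5.51%

With y = 0.03:
  t   CF        PV=CF/(1+0.03)^t    t·PV        t(t+1)·PV
  1       115.00       111.6505       111.6505         223.3010
  2       115.00       108.3985       216.7971         650.3912
  3     1,115.00     1,020.3830     3,061.1489      12,244.5954
  Σ                  1,240.4320     3,389.5964      13,118.2876
P = 1,240.4320; D_Mac = 2.73259 yrs; D_mod = 2.65300 yrs; C = 9.96850.
Duration effect: -2.65300 × (-0.02) = +0.053060
Convexity effect: 0.5 × 9.96850 × (-0.02)² = +0.0019937
ΔP/P ≈ +0.053060 + 0.0019937 = +0.055054 = +5.5054%.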